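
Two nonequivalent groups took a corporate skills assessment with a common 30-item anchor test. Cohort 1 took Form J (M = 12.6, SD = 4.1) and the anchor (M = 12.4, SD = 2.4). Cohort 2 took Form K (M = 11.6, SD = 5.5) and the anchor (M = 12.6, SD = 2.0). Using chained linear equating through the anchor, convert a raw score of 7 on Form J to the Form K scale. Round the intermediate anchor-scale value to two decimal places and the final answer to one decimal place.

Form J → anchor (Cohort 1): v = (2.4/4.1)(7 − 12.6) + 12.4 = 9.12
anchor → Form K (Cohort 2): y = (5.5/2.0)(9.12 − 12.6) + 11.6 = 2.0

2.0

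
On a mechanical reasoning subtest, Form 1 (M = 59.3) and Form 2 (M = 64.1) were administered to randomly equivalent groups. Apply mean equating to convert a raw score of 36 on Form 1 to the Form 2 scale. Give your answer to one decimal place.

Mean equating: y = x + (M_Y − M_X) = 36 + (64.1 − 59.3) = 40.8

40.8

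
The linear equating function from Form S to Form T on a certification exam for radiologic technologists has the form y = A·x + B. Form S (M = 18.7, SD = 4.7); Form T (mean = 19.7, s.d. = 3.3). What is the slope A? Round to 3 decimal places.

A = SD_Y / SD_X = 3.3 / 4.7 = 0.702

0.702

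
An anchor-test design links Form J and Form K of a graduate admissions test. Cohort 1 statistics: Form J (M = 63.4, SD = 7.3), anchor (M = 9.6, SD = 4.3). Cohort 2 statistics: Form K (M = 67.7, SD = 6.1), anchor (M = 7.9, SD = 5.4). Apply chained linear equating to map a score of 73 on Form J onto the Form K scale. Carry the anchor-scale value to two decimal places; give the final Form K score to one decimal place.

76.0

Form J → anchor (Cohort 1): v = (4.3/7.3)(73 − 63.4) + 9.6 = 15.25
anchor → Form K (Cohort 2): y = (6.1/5.4)(15.25 − 7.9) + 67.7 = 76.0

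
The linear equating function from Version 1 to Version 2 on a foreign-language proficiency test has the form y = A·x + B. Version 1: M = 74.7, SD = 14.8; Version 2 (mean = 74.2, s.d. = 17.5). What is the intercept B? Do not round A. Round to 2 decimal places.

-14.13

A = SD_Y / SD_X = 17.5 / 14.8 = 1.182432
B = M_Y − A·M_X = 74.2 − 1.182432 × 74.7 = -14.13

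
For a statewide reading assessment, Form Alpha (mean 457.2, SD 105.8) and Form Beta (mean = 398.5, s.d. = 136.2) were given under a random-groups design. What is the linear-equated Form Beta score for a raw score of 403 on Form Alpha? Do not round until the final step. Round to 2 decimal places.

328.73

Linear equating: y = (SD_Y/SD_X)(x − M_X) + M_Y
y = (136.2/105.8)(403 − 457.2) + 398.5
y = 1.287335 × -54.2 + 398.5 = -69.7735 + 398.5 = 328.73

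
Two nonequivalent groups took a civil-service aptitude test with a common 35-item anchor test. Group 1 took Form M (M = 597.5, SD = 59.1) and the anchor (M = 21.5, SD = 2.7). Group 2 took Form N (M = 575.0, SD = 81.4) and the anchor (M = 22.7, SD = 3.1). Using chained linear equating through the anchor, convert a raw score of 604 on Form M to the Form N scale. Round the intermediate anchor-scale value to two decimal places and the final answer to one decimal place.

Form M → anchor (Group 1): v = (2.7/59.1)(604 − 597.5) + 21.5 = 21.80
anchor → Form N (Group 2): y = (81.4/3.1)(21.80 − 22.7) + 575.0 = 551.4

551.4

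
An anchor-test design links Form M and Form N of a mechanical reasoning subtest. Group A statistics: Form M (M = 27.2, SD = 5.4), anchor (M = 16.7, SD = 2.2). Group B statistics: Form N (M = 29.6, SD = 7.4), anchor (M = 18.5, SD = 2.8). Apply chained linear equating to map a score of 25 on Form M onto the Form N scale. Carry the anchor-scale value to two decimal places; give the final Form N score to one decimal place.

22.5

Form M → anchor (Group A): v = (2.2/5.4)(25 − 27.2) + 16.7 = 15.80
anchor → Form N (Group B): y = (7.4/2.8)(15.80 − 18.5) + 29.6 = 22.5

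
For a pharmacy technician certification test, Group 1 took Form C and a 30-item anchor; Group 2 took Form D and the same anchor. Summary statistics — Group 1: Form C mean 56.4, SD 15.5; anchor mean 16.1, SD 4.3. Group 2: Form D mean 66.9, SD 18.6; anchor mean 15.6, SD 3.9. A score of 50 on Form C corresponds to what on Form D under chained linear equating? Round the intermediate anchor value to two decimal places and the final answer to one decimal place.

60.8

Form C → anchor (Group 1): v = (4.3/15.5)(50 − 56.4) + 16.1 = 14.32
anchor → Form D (Group 2): y = (18.6/3.9)(14.32 − 15.6) + 66.9 = 60.8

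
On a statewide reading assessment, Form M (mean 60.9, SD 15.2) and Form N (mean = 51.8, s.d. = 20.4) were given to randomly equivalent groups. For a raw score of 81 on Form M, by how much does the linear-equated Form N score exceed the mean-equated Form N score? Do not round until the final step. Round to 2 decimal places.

Mean-equated: 81 + (51.8 − 60.9) = 71.90
Linear-equated: (20.4/15.2)(81 − 60.9) + 51.8 = 78.776
Difference = 78.776 − 71.90 = 6.88

6.88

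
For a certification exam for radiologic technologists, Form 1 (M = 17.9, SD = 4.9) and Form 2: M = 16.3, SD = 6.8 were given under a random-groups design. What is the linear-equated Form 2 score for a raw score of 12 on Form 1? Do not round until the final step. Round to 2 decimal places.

8.11

Linear equating: y = (SD_Y/SD_X)(x − M_X) + M_Y
y = (6.8/4.9)(12 − 17.9) + 16.3
y = 1.387755 × -5.9 + 16.3 = -8.1878 + 16.3 = 8.11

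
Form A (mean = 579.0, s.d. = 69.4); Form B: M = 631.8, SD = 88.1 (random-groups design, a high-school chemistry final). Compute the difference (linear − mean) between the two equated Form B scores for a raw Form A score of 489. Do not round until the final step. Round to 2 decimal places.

-24.25

Mean-equated: 489 + (631.8 − 579.0) = 541.80
Linear-equated: (88.1/69.4)(489 − 579.0) + 631.8 = 517.549
Difference = 517.549 − 541.80 = -24.25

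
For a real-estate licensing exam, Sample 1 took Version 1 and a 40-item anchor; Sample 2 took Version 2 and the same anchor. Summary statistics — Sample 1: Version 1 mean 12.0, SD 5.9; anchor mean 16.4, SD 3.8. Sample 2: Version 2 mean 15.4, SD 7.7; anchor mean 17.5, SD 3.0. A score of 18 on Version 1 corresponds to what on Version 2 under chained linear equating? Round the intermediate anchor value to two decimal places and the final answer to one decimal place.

22.5

Version 1 → anchor (Sample 1): v = (3.8/5.9)(18 − 12.0) + 16.4 = 20.26
anchor → Version 2 (Sample 2): y = (7.7/3.0)(20.26 − 17.5) + 15.4 = 22.5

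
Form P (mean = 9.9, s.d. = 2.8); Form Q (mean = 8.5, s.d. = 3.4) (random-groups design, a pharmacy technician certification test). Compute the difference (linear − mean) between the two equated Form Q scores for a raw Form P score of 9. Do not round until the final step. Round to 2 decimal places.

-0.19

Mean-equated: 9 + (8.5 − 9.9) = 7.60
Linear-equated: (3.4/2.8)(9 − 9.9) + 8.5 = 7.407
Difference = 7.407 − 7.60 = -0.19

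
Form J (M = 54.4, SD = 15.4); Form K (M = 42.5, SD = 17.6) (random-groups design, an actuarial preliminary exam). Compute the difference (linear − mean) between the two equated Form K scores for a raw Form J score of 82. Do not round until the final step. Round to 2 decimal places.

3.94

Mean-equated: 82 + (42.5 − 54.4) = 70.10
Linear-equated: (17.6/15.4)(82 − 54.4) + 42.5 = 74.043
Difference = 74.043 − 70.10 = 3.94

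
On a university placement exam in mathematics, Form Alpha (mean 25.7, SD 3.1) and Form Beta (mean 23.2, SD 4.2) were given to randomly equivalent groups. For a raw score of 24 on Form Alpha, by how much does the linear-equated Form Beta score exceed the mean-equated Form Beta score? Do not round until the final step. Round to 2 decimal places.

Mean-equated: 24 + (23.2 − 25.7) = 21.50
Linear-equated: (4.2/3.1)(24 − 25.7) + 23.2 = 20.897
Difference = 20.897 − 21.50 = -0.60

-0.60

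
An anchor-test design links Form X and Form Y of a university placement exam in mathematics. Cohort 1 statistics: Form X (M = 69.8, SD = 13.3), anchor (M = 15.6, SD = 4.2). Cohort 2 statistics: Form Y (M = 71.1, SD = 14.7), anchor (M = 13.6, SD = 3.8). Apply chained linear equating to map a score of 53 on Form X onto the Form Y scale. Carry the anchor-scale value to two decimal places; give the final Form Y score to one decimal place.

58.3

Form X → anchor (Cohort 1): v = (4.2/13.3)(53 − 69.8) + 15.6 = 10.29
anchor → Form Y (Cohort 2): y = (14.7/3.8)(10.29 − 13.6) + 71.1 = 58.3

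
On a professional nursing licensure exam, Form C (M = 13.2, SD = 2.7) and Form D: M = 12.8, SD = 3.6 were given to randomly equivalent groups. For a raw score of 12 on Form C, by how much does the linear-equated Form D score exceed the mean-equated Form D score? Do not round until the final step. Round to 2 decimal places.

Mean-equated: 12 + (12.8 − 13.2) = 11.60
Linear-equated: (3.6/2.7)(12 − 13.2) + 12.8 = 11.200
Difference = 11.200 − 11.60 = -0.40

-0.40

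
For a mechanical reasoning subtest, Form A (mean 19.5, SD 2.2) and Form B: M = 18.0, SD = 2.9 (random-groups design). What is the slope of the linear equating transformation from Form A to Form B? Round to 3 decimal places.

A = SD_Y / SD_X = 2.9 / 2.2 = 1.318

1.318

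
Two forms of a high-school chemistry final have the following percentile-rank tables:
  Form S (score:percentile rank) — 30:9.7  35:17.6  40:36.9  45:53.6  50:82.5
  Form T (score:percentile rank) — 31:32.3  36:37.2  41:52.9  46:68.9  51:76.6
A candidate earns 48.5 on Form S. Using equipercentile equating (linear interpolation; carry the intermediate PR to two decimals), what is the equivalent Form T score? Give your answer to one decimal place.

49.2

PR of 48.5 on Form S: 53.6 + (48.5 − 45)/(50 − 45) × (82.5 − 53.6) = 73.83
On Form T, PR 73.83 falls between score 46 (PR 68.9) and 51 (PR 76.6).
Interpolate: 46 + (73.83 − 68.9)/(76.6 − 68.9) × (51 − 46) = 49.2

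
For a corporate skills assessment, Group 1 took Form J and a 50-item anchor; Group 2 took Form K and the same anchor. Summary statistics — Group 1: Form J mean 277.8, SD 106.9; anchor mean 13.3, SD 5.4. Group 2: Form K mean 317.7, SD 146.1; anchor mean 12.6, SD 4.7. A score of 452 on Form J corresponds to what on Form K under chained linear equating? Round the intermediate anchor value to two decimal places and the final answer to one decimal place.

Form J → anchor (Group 1): v = (5.4/106.9)(452 − 277.8) + 13.3 = 22.10
anchor → Form K (Group 2): y = (146.1/4.7)(22.10 − 12.6) + 317.7 = 613.0

613.0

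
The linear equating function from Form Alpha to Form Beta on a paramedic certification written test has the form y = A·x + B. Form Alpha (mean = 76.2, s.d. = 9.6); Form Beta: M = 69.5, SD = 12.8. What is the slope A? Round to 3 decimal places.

1.333

A = SD_Y / SD_X = 12.8 / 9.6 = 1.333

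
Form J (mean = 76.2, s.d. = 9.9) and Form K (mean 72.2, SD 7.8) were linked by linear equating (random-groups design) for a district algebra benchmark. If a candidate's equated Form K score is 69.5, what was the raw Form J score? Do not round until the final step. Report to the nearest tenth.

72.8

Invert y = (SD_Y/SD_X)(x − M_X) + M_Y:
x = (SD_X/SD_Y)(y − M_Y) + M_X = (9.9/7.8)(69.5 − 72.2) + 76.2
x = 1.269231 × -2.700 + 76.2 = 72.8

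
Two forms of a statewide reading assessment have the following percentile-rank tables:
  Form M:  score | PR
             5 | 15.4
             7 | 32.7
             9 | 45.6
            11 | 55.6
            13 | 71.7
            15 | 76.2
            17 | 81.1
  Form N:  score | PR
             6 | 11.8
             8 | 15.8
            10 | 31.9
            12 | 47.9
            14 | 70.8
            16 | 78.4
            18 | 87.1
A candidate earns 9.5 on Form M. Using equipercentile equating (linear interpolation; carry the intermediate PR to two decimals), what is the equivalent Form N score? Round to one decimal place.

12.0

PR of 9.5 on Form M: 45.6 + (9.5 − 9)/(11 − 9) × (55.6 − 45.6) = 48.10
On Form N, PR 48.10 falls between score 12 (PR 47.9) and 14 (PR 70.8).
Interpolate: 12 + (48.10 − 47.9)/(70.8 − 47.9) × (14 − 12) = 12.0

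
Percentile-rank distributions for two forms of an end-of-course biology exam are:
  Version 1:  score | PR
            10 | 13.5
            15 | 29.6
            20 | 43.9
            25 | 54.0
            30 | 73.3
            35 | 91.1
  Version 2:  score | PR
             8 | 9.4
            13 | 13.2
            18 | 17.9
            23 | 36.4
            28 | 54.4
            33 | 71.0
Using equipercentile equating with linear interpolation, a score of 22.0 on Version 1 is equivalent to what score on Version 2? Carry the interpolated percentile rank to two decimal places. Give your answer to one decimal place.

26.2

PR of 22.0 on Version 1: 43.9 + (22.0 − 20)/(25 − 20) × (54.0 − 43.9) = 47.94
On Version 2, PR 47.94 falls between score 23 (PR 36.4) and 28 (PR 54.4).
Interpolate: 23 + (47.94 − 36.4)/(54.4 − 36.4) × (28 − 23) = 26.2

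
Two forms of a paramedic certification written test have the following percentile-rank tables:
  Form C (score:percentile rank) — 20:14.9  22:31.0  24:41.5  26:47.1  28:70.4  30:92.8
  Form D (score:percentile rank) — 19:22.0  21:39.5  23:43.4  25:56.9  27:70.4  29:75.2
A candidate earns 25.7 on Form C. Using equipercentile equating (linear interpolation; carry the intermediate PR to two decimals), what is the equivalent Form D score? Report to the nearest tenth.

PR of 25.7 on Form C: 41.5 + (25.7 − 24)/(26 − 24) × (47.1 − 41.5) = 46.26
On Form D, PR 46.26 falls between score 23 (PR 43.4) and 25 (PR 56.9).
Interpolate: 23 + (46.26 − 43.4)/(56.9 − 43.4) × (25 − 23) = 23.4

23.4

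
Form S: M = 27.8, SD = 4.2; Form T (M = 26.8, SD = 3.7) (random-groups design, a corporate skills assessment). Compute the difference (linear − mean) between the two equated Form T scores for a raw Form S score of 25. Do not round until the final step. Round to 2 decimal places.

Mean-equated: 25 + (26.8 − 27.8) = 24.00
Linear-equated: (3.7/4.2)(25 − 27.8) + 26.8 = 24.333
Difference = 24.333 − 24.00 = 0.33

0.33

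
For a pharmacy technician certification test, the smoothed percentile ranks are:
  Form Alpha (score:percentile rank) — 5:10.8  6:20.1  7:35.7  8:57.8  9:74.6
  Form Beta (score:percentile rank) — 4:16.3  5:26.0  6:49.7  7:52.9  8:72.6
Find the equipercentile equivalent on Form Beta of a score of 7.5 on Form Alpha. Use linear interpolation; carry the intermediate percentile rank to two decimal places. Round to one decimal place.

PR of 7.5 on Form Alpha: 35.7 + (7.5 − 7)/(8 − 7) × (57.8 − 35.7) = 46.75
On Form Beta, PR 46.75 falls between score 5 (PR 26.0) and 6 (PR 49.7).
Interpolate: 5 + (46.75 − 26.0)/(49.7 − 26.0) × (6 − 5) = 5.9

5.9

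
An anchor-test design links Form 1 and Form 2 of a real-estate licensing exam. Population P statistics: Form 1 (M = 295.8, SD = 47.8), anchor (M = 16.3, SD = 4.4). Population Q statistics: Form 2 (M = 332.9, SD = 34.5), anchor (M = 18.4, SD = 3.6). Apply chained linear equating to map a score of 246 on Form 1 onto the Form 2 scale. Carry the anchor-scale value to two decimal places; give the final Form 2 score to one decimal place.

Form 1 → anchor (Population P): v = (4.4/47.8)(246 − 295.8) + 16.3 = 11.72
anchor → Form 2 (Population Q): y = (34.5/3.6)(11.72 − 18.4) + 332.9 = 268.9

268.9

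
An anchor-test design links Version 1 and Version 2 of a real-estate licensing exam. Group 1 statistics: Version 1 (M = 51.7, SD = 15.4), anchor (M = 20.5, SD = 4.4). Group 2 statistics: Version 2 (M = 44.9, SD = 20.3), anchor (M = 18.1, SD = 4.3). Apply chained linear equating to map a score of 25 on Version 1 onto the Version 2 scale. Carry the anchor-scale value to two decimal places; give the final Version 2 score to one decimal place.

20.2

Version 1 → anchor (Group 1): v = (4.4/15.4)(25 − 51.7) + 20.5 = 12.87
anchor → Version 2 (Group 2): y = (20.3/4.3)(12.87 − 18.1) + 44.9 = 20.2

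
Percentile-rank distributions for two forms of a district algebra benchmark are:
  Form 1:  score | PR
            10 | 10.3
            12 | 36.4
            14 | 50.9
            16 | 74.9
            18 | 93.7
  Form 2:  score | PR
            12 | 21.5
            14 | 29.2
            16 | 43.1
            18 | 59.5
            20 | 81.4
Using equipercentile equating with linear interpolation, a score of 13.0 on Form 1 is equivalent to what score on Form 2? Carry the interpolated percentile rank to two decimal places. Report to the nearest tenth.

16.1

PR of 13.0 on Form 1: 36.4 + (13.0 − 12)/(14 − 12) × (50.9 − 36.4) = 43.65
On Form 2, PR 43.65 falls between score 16 (PR 43.1) and 18 (PR 59.5).
Interpolate: 16 + (43.65 − 43.1)/(59.5 − 43.1) × (18 − 16) = 16.1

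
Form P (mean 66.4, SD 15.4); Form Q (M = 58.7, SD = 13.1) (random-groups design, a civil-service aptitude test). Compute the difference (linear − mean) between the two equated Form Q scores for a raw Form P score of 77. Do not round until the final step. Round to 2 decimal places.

Mean-equated: 77 + (58.7 − 66.4) = 69.30
Linear-equated: (13.1/15.4)(77 − 66.4) + 58.7 = 67.717
Difference = 67.717 − 69.30 = -1.58

-1.58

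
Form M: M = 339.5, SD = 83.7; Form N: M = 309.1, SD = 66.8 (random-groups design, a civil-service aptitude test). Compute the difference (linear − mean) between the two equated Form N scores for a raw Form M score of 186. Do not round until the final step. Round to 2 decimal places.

30.99

Mean-equated: 186 + (309.1 − 339.5) = 155.60
Linear-equated: (66.8/83.7)(186 − 339.5) + 309.1 = 186.593
Difference = 186.593 − 155.60 = 30.99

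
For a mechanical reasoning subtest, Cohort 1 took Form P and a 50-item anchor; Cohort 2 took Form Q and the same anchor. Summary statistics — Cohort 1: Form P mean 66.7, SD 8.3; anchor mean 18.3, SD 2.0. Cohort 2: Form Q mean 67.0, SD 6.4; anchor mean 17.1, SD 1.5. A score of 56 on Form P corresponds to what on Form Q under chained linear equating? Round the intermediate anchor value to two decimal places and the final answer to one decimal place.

61.1

Form P → anchor (Cohort 1): v = (2.0/8.3)(56 − 66.7) + 18.3 = 15.72
anchor → Form Q (Cohort 2): y = (6.4/1.5)(15.72 − 17.1) + 67.0 = 61.1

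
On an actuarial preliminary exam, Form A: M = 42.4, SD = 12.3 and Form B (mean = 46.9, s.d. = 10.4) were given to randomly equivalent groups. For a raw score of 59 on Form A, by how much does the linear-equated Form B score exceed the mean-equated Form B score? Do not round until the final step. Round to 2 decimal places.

Mean-equated: 59 + (46.9 − 42.4) = 63.50
Linear-equated: (10.4/12.3)(59 − 42.4) + 46.9 = 60.936
Difference = 60.936 − 63.50 = -2.56

-2.56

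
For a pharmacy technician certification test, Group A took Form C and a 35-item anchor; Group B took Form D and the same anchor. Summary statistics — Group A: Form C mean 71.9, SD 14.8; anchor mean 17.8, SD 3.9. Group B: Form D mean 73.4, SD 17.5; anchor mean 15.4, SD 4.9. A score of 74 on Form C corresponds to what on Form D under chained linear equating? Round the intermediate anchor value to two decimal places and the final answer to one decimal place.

Form C → anchor (Group A): v = (3.9/14.8)(74 − 71.9) + 17.8 = 18.35
anchor → Form D (Group B): y = (17.5/4.9)(18.35 − 15.4) + 73.4 = 83.9

83.9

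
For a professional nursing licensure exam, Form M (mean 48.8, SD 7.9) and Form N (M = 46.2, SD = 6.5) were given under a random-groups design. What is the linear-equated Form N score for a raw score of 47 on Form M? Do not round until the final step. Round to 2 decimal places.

44.72

Linear equating: y = (SD_Y/SD_X)(x − M_X) + M_Y
y = (6.5/7.9)(47 − 48.8) + 46.2
y = 0.822785 × -1.8 + 46.2 = -1.4810 + 46.2 = 44.72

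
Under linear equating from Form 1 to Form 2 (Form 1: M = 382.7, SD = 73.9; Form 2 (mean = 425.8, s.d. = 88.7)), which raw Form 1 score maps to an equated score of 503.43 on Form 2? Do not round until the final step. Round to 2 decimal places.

Invert y = (SD_Y/SD_X)(x − M_X) + M_Y:
x = (SD_X/SD_Y)(y − M_Y) + M_X = (73.9/88.7)(503.43 − 425.8) + 382.7
x = 0.833145 × 77.630 + 382.7 = 447.38

447.38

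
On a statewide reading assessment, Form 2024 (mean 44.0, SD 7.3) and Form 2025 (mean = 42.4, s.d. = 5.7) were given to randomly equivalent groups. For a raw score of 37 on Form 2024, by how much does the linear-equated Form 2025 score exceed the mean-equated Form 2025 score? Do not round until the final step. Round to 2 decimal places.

Mean-equated: 37 + (42.4 − 44.0) = 35.40
Linear-equated: (5.7/7.3)(37 − 44.0) + 42.4 = 36.934
Difference = 36.934 − 35.40 = 1.53

1.53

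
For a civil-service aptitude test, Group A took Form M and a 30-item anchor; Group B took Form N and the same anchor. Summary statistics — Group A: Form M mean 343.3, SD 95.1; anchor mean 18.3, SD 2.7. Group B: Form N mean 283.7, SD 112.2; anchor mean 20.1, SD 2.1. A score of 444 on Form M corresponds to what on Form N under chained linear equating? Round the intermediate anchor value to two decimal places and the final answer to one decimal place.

340.3

Form M → anchor (Group A): v = (2.7/95.1)(444 − 343.3) + 18.3 = 21.16
anchor → Form N (Group B): y = (112.2/2.1)(21.16 − 20.1) + 283.7 = 340.3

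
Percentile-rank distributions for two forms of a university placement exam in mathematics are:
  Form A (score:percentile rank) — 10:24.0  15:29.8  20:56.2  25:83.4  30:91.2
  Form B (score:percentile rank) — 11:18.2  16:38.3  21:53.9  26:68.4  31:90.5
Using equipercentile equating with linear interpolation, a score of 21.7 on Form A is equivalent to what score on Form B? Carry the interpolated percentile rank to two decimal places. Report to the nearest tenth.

PR of 21.7 on Form A: 56.2 + (21.7 − 20)/(25 − 20) × (83.4 − 56.2) = 65.45
On Form B, PR 65.45 falls between score 21 (PR 53.9) and 26 (PR 68.4).
Interpolate: 21 + (65.45 − 53.9)/(68.4 − 53.9) × (26 − 21) = 25.0

25.0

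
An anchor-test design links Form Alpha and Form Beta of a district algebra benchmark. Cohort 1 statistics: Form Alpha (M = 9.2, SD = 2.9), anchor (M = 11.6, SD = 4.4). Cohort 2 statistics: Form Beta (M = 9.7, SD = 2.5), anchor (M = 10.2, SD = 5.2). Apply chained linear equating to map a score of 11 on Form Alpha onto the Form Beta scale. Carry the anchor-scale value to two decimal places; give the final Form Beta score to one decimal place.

11.7

Form Alpha → anchor (Cohort 1): v = (4.4/2.9)(11 − 9.2) + 11.6 = 14.33
anchor → Form Beta (Cohort 2): y = (2.5/5.2)(14.33 − 10.2) + 9.7 = 11.7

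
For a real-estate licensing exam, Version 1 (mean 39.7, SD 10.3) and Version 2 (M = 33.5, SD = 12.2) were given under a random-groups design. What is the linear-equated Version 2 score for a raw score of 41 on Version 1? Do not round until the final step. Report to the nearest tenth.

35.0

Linear equating: y = (SD_Y/SD_X)(x − M_X) + M_Y
y = (12.2/10.3)(41 − 39.7) + 33.5
y = 1.184466 × 1.3 + 33.5 = 1.5398 + 33.5 = 35.0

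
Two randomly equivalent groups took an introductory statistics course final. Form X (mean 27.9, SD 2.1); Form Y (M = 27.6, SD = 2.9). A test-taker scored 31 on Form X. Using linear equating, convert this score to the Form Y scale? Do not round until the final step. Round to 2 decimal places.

Linear equating: y = (SD_Y/SD_X)(x − M_X) + M_Y
y = (2.9/2.1)(31 − 27.9) + 27.6
y = 1.380952 × 3.1 + 27.6 = 4.2810 + 27.6 = 31.88

31.88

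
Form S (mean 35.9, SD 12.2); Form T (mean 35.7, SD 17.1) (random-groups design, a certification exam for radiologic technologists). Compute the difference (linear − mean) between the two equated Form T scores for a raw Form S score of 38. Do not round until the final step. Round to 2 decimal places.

Mean-equated: 38 + (35.7 − 35.9) = 37.80
Linear-equated: (17.1/12.2)(38 − 35.9) + 35.7 = 38.643
Difference = 38.643 − 37.80 = 0.84

0.84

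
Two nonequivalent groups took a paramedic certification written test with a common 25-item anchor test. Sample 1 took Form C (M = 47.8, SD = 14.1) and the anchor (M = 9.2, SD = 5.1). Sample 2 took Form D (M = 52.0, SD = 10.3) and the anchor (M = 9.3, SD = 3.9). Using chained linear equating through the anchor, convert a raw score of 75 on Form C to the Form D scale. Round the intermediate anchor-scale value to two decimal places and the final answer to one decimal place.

77.7

Form C → anchor (Sample 1): v = (5.1/14.1)(75 − 47.8) + 9.2 = 19.04
anchor → Form D (Sample 2): y = (10.3/3.9)(19.04 − 9.3) + 52.0 = 77.7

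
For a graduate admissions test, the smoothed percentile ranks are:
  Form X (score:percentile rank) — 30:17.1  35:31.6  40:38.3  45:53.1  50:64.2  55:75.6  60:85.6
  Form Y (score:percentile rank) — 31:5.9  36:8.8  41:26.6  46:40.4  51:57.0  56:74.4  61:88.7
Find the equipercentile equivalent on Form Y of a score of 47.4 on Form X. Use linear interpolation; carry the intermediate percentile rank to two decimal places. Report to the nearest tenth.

51.4

PR of 47.4 on Form X: 53.1 + (47.4 − 45)/(50 − 45) × (64.2 − 53.1) = 58.43
On Form Y, PR 58.43 falls between score 51 (PR 57.0) and 56 (PR 74.4).
Interpolate: 51 + (58.43 − 57.0)/(74.4 − 57.0) × (56 − 51) = 51.4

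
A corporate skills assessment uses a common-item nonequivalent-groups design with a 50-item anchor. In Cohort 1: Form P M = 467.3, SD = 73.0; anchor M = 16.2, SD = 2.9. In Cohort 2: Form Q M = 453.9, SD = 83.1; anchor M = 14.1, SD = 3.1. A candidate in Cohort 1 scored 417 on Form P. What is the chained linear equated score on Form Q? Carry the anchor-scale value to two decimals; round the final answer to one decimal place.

Form P → anchor (Cohort 1): v = (2.9/73.0)(417 − 467.3) + 16.2 = 14.20
anchor → Form Q (Cohort 2): y = (83.1/3.1)(14.20 − 14.1) + 453.9 = 456.6

456.6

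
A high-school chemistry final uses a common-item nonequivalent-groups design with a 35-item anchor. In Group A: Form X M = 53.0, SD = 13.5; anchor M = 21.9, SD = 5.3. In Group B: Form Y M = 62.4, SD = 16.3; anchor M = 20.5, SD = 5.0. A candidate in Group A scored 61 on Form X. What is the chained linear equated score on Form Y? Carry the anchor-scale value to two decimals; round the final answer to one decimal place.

Form X → anchor (Group A): v = (5.3/13.5)(61 − 53.0) + 21.9 = 25.04
anchor → Form Y (Group B): y = (16.3/5.0)(25.04 − 20.5) + 62.4 = 77.2

77.2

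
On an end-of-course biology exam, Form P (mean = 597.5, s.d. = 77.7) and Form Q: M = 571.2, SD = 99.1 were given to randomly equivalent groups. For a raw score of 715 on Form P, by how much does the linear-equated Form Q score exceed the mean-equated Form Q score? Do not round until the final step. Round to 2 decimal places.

32.36

Mean-equated: 715 + (571.2 − 597.5) = 688.70
Linear-equated: (99.1/77.7)(715 − 597.5) + 571.2 = 721.062
Difference = 721.062 − 688.70 = 32.36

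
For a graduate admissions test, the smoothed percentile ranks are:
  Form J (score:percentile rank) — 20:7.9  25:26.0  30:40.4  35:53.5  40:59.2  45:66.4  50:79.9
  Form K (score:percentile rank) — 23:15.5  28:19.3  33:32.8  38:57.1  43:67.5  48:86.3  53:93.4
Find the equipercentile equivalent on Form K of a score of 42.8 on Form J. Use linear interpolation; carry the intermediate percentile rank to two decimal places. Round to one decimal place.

PR of 42.8 on Form J: 59.2 + (42.8 − 40)/(45 − 40) × (66.4 − 59.2) = 63.23
On Form K, PR 63.23 falls between score 38 (PR 57.1) and 43 (PR 67.5).
Interpolate: 38 + (63.23 − 57.1)/(67.5 − 57.1) × (43 − 38) = 40.9

40.9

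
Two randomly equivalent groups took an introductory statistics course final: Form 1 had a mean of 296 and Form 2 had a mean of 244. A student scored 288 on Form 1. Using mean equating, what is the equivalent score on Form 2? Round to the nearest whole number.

236

Mean equating: y = x + (M_Y − M_X) = 288 + (244 − 296) = 236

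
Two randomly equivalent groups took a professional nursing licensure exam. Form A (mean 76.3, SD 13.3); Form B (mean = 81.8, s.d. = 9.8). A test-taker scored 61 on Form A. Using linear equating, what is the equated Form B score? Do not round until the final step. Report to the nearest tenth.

70.5

Linear equating: y = (SD_Y/SD_X)(x − M_X) + M_Y
y = (9.8/13.3)(61 − 76.3) + 81.8
y = 0.736842 × -15.3 + 81.8 = -11.2737 + 81.8 = 70.5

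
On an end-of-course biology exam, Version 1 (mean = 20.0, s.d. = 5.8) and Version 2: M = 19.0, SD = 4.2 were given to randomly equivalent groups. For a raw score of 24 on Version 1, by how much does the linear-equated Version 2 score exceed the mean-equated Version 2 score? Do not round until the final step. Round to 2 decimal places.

Mean-equated: 24 + (19.0 − 20.0) = 23.00
Linear-equated: (4.2/5.8)(24 − 20.0) + 19.0 = 21.897
Difference = 21.897 − 23.00 = -1.10

-1.10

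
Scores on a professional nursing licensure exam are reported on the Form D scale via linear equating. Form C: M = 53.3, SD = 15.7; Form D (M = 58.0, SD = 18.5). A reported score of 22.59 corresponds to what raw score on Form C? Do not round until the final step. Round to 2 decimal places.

Invert y = (SD_Y/SD_X)(x − M_X) + M_Y:
x = (SD_X/SD_Y)(y − M_Y) + M_X = (15.7/18.5)(22.59 − 58.0) + 53.3
x = 0.848649 × -35.410 + 53.3 = 23.25

23.25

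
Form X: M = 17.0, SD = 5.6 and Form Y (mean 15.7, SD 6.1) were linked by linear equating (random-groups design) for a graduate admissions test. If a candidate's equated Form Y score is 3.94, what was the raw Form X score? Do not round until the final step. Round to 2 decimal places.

6.20

Invert y = (SD_Y/SD_X)(x − M_X) + M_Y:
x = (SD_X/SD_Y)(y − M_Y) + M_X = (5.6/6.1)(3.94 − 15.7) + 17.0
x = 0.918033 × -11.760 + 17.0 = 6.20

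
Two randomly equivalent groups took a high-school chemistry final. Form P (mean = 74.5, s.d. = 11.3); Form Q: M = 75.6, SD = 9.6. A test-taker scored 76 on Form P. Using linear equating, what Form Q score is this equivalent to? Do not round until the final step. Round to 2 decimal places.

Linear equating: y = (SD_Y/SD_X)(x − M_X) + M_Y
y = (9.6/11.3)(76 − 74.5) + 75.6
y = 0.849558 × 1.5 + 75.6 = 1.2743 + 75.6 = 76.87

76.87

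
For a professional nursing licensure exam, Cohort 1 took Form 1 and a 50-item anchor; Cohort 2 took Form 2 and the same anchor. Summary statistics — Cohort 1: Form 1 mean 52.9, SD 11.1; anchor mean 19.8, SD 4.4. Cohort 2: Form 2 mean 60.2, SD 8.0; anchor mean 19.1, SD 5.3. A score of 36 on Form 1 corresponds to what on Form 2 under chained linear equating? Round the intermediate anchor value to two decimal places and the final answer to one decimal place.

51.1

Form 1 → anchor (Cohort 1): v = (4.4/11.1)(36 − 52.9) + 19.8 = 13.10
anchor → Form 2 (Cohort 2): y = (8.0/5.3)(13.10 − 19.1) + 60.2 = 51.1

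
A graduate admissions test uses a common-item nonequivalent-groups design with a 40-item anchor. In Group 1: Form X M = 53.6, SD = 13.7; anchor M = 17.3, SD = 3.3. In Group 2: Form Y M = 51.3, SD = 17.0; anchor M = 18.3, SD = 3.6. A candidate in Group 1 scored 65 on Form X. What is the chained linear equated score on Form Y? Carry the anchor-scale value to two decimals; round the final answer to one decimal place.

Form X → anchor (Group 1): v = (3.3/13.7)(65 − 53.6) + 17.3 = 20.05
anchor → Form Y (Group 2): y = (17.0/3.6)(20.05 − 18.3) + 51.3 = 59.6

59.6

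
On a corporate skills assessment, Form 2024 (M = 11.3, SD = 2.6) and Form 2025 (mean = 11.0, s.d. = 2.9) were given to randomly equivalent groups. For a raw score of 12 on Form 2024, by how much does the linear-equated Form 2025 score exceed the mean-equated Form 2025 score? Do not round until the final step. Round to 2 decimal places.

0.08

Mean-equated: 12 + (11.0 − 11.3) = 11.70
Linear-equated: (2.9/2.6)(12 − 11.3) + 11.0 = 11.781
Difference = 11.781 − 11.70 = 0.08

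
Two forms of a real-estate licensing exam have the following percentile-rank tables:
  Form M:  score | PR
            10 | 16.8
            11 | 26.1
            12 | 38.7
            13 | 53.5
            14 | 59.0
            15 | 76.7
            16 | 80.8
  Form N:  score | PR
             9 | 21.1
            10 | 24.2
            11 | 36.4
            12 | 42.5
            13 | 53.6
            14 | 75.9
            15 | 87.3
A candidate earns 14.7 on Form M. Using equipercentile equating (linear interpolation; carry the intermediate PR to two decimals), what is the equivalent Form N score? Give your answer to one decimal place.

13.8

PR of 14.7 on Form M: 59.0 + (14.7 − 14)/(15 − 14) × (76.7 − 59.0) = 71.39
On Form N, PR 71.39 falls between score 13 (PR 53.6) and 14 (PR 75.9).
Interpolate: 13 + (71.39 − 53.6)/(75.9 − 53.6) × (14 − 13) = 13.8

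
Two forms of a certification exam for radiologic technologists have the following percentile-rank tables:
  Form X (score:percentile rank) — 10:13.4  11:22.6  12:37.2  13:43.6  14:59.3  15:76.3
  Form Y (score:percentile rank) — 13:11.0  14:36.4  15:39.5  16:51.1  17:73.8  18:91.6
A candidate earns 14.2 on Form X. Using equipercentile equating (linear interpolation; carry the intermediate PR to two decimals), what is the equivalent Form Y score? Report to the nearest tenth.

16.5

PR of 14.2 on Form X: 59.3 + (14.2 − 14)/(15 − 14) × (76.3 − 59.3) = 62.70
On Form Y, PR 62.70 falls between score 16 (PR 51.1) and 17 (PR 73.8).
Interpolate: 16 + (62.70 − 51.1)/(73.8 − 51.1) × (17 − 16) = 16.5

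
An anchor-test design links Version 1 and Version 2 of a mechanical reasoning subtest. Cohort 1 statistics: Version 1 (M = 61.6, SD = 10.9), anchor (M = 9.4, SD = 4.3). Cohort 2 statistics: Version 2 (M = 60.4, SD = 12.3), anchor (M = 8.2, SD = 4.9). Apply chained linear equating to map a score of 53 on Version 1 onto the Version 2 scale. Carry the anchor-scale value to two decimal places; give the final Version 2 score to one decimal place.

54.9

Version 1 → anchor (Cohort 1): v = (4.3/10.9)(53 − 61.6) + 9.4 = 6.01
anchor → Version 2 (Cohort 2): y = (12.3/4.9)(6.01 − 8.2) + 60.4 = 54.9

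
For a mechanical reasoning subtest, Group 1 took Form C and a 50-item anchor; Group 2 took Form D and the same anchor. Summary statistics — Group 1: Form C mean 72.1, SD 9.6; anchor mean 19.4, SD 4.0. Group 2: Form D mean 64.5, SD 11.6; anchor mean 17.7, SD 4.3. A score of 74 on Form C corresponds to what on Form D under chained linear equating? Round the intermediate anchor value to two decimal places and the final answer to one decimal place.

71.2

Form C → anchor (Group 1): v = (4.0/9.6)(74 − 72.1) + 19.4 = 20.19
anchor → Form D (Group 2): y = (11.6/4.3)(20.19 − 17.7) + 64.5 = 71.2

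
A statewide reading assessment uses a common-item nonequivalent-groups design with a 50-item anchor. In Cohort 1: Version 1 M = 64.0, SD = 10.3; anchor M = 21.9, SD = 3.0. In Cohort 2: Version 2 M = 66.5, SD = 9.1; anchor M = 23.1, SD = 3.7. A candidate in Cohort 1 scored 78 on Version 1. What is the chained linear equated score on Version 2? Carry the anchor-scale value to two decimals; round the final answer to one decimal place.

Version 1 → anchor (Cohort 1): v = (3.0/10.3)(78 − 64.0) + 21.9 = 25.98
anchor → Version 2 (Cohort 2): y = (9.1/3.7)(25.98 − 23.1) + 66.5 = 73.6

73.6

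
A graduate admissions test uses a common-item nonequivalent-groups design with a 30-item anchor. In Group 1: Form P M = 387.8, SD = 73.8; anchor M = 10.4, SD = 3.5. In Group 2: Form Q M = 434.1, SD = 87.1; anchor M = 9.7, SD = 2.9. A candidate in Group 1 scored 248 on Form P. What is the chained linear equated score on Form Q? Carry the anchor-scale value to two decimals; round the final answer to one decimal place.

256.0

Form P → anchor (Group 1): v = (3.5/73.8)(248 − 387.8) + 10.4 = 3.77
anchor → Form Q (Group 2): y = (87.1/2.9)(3.77 − 9.7) + 434.1 = 256.0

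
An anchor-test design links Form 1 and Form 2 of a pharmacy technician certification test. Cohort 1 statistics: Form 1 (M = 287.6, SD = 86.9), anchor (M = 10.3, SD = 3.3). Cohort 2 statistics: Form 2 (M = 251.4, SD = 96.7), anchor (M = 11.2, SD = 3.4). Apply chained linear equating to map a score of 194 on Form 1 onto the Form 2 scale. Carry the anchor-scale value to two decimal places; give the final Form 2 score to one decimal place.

Form 1 → anchor (Cohort 1): v = (3.3/86.9)(194 − 287.6) + 10.3 = 6.75
anchor → Form 2 (Cohort 2): y = (96.7/3.4)(6.75 − 11.2) + 251.4 = 124.8

124.8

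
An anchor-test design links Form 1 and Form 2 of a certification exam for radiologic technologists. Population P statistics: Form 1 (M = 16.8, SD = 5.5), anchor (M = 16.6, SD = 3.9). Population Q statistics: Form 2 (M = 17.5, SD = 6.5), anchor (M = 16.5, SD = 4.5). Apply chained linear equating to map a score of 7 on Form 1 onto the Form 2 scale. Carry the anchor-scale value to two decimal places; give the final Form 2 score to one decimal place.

Form 1 → anchor (Population P): v = (3.9/5.5)(7 − 16.8) + 16.6 = 9.65
anchor → Form 2 (Population Q): y = (6.5/4.5)(9.65 − 16.5) + 17.5 = 7.6

7.6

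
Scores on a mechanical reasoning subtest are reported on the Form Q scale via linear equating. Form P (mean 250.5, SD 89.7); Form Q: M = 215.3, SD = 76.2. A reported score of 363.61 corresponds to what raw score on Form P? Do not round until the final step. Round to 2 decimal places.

Invert y = (SD_Y/SD_X)(x − M_X) + M_Y:
x = (SD_X/SD_Y)(y − M_Y) + M_X = (89.7/76.2)(363.61 − 215.3) + 250.5
x = 1.177165 × 148.310 + 250.5 = 425.09

425.09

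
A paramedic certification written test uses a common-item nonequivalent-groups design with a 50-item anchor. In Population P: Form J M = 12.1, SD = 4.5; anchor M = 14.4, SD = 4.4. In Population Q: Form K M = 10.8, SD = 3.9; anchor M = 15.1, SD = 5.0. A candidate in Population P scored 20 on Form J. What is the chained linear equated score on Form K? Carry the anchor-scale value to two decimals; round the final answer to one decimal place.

Form J → anchor (Population P): v = (4.4/4.5)(20 − 12.1) + 14.4 = 22.12
anchor → Form K (Population Q): y = (3.9/5.0)(22.12 − 15.1) + 10.8 = 16.3

16.3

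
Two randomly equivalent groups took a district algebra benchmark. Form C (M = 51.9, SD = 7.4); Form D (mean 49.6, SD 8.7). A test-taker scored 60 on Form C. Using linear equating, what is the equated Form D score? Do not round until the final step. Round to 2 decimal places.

Linear equating: y = (SD_Y/SD_X)(x − M_X) + M_Y
y = (8.7/7.4)(60 − 51.9) + 49.6
y = 1.175676 × 8.1 + 49.6 = 9.5230 + 49.6 = 59.12

59.12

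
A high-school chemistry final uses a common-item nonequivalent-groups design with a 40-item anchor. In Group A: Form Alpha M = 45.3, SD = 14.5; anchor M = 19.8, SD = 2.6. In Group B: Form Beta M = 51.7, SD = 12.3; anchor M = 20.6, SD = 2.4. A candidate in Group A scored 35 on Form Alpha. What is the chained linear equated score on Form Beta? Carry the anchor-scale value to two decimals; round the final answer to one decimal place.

38.1

Form Alpha → anchor (Group A): v = (2.6/14.5)(35 − 45.3) + 19.8 = 17.95
anchor → Form Beta (Group B): y = (12.3/2.4)(17.95 − 20.6) + 51.7 = 38.1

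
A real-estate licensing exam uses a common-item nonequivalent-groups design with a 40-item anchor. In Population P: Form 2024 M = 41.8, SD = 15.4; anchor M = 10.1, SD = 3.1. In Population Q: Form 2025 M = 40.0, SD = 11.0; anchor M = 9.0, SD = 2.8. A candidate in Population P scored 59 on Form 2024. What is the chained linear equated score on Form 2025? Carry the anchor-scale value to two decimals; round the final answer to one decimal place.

Form 2024 → anchor (Population P): v = (3.1/15.4)(59 − 41.8) + 10.1 = 13.56
anchor → Form 2025 (Population Q): y = (11.0/2.8)(13.56 − 9.0) + 40.0 = 57.9

57.9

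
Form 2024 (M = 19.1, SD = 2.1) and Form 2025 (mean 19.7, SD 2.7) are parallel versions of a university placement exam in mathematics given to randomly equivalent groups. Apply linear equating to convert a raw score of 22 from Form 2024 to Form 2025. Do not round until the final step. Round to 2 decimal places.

Linear equating: y = (SD_Y/SD_X)(x − M_X) + M_Y
y = (2.7/2.1)(22 − 19.1) + 19.7
y = 1.285714 × 2.9 + 19.7 = 3.7286 + 19.7 = 23.43

23.43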